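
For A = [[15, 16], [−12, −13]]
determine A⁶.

tr A = 2 and det A = −3, so the characteristic polynomial is λ² − (2)λ + (−3) with roots −1 and 3.
Eigenvectors give P = [[−1, 4], [1, −3]] with P⁻¹ = [[3, 4], [1, 1]], and A = P·diag(−1, 3)·P⁻¹.
Then A⁶ = P·diag(1, 729)·P⁻¹ = [[−1, 2916], [1, −2187]] · [[3, 4], [1, 1]] = [[2913, 2912], [−2184, −2183]].

[[2913, 2912], [−2184, −2183]]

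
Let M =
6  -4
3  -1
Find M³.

[[84, -76], [57, -49]]

tr M = 5 and det M = 6, so the characteristic polynomial is λ² − (5)λ + (6) with roots 2 and 3.
Eigenvectors give P = [[1, 4], [1, 3]] with P⁻¹ = [[-3, 4], [1, -1]], and M = P·diag(2, 3)·P⁻¹.
Then M³ = P·diag(8, 27)·P⁻¹ = [[8, 108], [8, 81]] · [[-3, 4], [1, -1]] = [[84, -76], [57, -49]].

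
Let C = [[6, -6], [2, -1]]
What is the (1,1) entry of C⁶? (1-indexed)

tr C = 5 and det C = 6, so the characteristic polynomial is λ² − (5)λ + (6) with roots 3 and 2.
Eigenvectors give P = [[2, 3], [1, 2]] with P⁻¹ = [[2, -3], [-1, 2]], and C = P·diag(3, 2)·P⁻¹.
Then C⁶ = P·diag(729, 64)·P⁻¹ = [[1458, 192], [729, 128]] · [[2, -3], [-1, 2]] = [[2724, -3990], [1330, -1931]].

2724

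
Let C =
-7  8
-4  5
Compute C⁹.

tr C = -2 and det C = -3, so the characteristic polynomial is λ² − (-2)λ + (-3) with roots -3 and 1.
Eigenvectors give P = [[-2, -1], [-1, -1]] with P⁻¹ = [[-1, 1], [1, -2]], and C = P·diag(-3, 1)·P⁻¹.
Then C⁹ = P·diag(-19683, 1)·P⁻¹ = [[39366, -1], [19683, -1]] · [[-1, 1], [1, -2]] = [[-39367, 39368], [-19684, 19685]].

[[-39367, 39368], [-19684, 19685]]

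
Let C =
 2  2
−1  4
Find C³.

C² = [[2, 12], [−6, 14]]
C³ = [[−8, 52], [−26, 44]]

[[−8, 52], [−26, 44]]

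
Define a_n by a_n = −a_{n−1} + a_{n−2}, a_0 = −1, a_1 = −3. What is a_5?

−12

With companion matrix A = [[−1, 1], [1, 0]], [a_n, a_{n−1}]ᵀ = A·[a_{n−1}, a_{n−2}]ᵀ, so [a_5, a_4]ᵀ = A⁴·[a_1, a_0]ᵀ.
A⁴ = [[5, −3], [−3, 2]], giving [a_5, a_4]ᵀ = [[−12], [7]].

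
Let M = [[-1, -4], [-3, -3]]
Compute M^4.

M^2 = [[13, 16], [12, 21]]
M^3 = [[-61, -100], [-75, -111]]
M^4 = [[361, 544], [408, 633]]

[[361, 544], [408, 633]]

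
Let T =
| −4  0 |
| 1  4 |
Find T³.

T² = [[16, 0], [0, 16]]
T³ = [[−64, 0], [16, 64]]

[[−64, 0], [16, 64]]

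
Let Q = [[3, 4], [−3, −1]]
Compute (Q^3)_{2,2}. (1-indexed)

Q^2 = [[−3, 8], [−6, −11]]
Q^3 = [[−33, −20], [15, −13]]

−13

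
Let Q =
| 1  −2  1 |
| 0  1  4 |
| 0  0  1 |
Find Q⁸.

[[1, −16, −216], [0, 1, 32], [0, 0, 1]]

Q = I + N where N = [[0, −2, 1], [0, 0, 4], [0, 0, 0]] is strictly upper-triangular, so N³ = 0.
(I + N)⁸ = I + 8·N + 28·N² = [[1, −16, −216], [0, 1, 32], [0, 0, 1]].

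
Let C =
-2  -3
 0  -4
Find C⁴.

C² = [[4, 18], [0, 16]]
C³ = [[-8, -84], [0, -64]]
C⁴ = [[16, 360], [0, 256]]

[[16, 360], [0, 256]]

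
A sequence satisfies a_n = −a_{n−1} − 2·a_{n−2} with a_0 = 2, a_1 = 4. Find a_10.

112

With companion matrix Q = [[−1, −2], [1, 0]], [a_n, a_{n−1}]ᵀ = Q·[a_{n−1}, a_{n−2}]ᵀ, so [a_10, a_9]ᵀ = Q⁹·[a_1, a_0]ᵀ.
Q⁹ = [[11, 34], [−17, −6]], giving [a_10, a_9]ᵀ = [[112], [−80]].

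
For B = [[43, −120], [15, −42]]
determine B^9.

[[181243, −484680], [60585, −162072]]

tr B = 1 and det B = −6, so the characteristic polynomial is λ² − (1)λ + (−6) with roots −2 and 3.
Eigenvectors give P = [[−8, −3], [−3, −1]] with P⁻¹ = [[1, −3], [−3, 8]], and B = P·diag(−2, 3)·P⁻¹.
Then B^9 = P·diag(−512, 19683)·P⁻¹ = [[4096, −59049], [1536, −19683]] · [[1, −3], [−3, 8]] = [[181243, −484680], [60585, −162072]].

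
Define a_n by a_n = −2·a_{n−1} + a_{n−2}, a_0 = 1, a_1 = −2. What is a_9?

−2378

With companion matrix Q = [[−2, 1], [1, 0]], [a_n, a_{n−1}]ᵀ = Q·[a_{n−1}, a_{n−2}]ᵀ, so [a_9, a_8]ᵀ = Q^8·[a_1, a_0]ᵀ.
Q^8 = [[985, −408], [−408, 169]], giving [a_9, a_8]ᵀ = [[−2378], [985]].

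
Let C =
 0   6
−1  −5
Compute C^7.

tr C = −5 and det C = 6, so the characteristic polynomial is λ² − (−5)λ + (6) with roots −3 and −2.
Eigenvectors give P = [[−2, 3], [1, −1]] with P⁻¹ = [[1, 3], [1, 2]], and C = P·diag(−3, −2)·P⁻¹.
Then C^7 = P·diag(−2187, −128)·P⁻¹ = [[4374, −384], [−2187, 128]] · [[1, 3], [1, 2]] = [[3990, 12354], [−2059, −6305]].

[[3990, 12354], [−2059, −6305]]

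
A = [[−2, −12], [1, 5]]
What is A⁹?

[[−1532, −6132], [511, 2045]]

tr A = 3 and det A = 2, so the characteristic polynomial is λ² − (3)λ + (2) with roots 2 and 1.
Eigenvectors give P = [[3, −4], [−1, 1]] with P⁻¹ = [[−1, −4], [−1, −3]], and A = P·diag(2, 1)·P⁻¹.
Then A⁹ = P·diag(512, 1)·P⁻¹ = [[1536, −4], [−512, 1]] · [[−1, −4], [−1, −3]] = [[−1532, −6132], [511, 2045]].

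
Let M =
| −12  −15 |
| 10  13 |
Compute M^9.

tr M = 1 and det M = −6, so the characteristic polynomial is λ² − (1)λ + (−6) with roots 3 and −2.
Eigenvectors give P = [[1, 3], [−1, −2]] with P⁻¹ = [[−2, −3], [1, 1]], and M = P·diag(3, −2)·P⁻¹.
Then M^9 = P·diag(19683, −512)·P⁻¹ = [[19683, −1536], [−19683, 1024]] · [[−2, −3], [1, 1]] = [[−40902, −60585], [40390, 60073]].

[[−40902, −60585], [40390, 60073]]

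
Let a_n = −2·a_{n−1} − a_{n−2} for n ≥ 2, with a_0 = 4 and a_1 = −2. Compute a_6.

With companion matrix A = [[−2, −1], [1, 0]], [a_n, a_{n−1}]ᵀ = A·[a_{n−1}, a_{n−2}]ᵀ, so [a_6, a_5]ᵀ = A⁵·[a_1, a_0]ᵀ.
A⁵ = [[−6, −5], [5, 4]], giving [a_6, a_5]ᵀ = [[−8], [6]].

−8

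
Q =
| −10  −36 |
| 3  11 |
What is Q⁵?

[[−100, −396], [33, 131]]

tr Q = 1 and det Q = −2, so the characteristic polynomial is λ² − (1)λ + (−2) with roots 2 and −1.
Eigenvectors give P = [[−3, 4], [1, −1]] with P⁻¹ = [[1, 4], [1, 3]], and Q = P·diag(2, −1)·P⁻¹.
Then Q⁵ = P·diag(32, −1)·P⁻¹ = [[−96, −4], [32, 1]] · [[1, 4], [1, 3]] = [[−100, −396], [33, 131]].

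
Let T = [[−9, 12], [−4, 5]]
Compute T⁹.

[[−78729, 118092], [−39364, 59045]]

tr T = −4 and det T = 3, so the characteristic polynomial is λ² − (−4)λ + (3) with roots −1 and −3.
Eigenvectors give P = [[3, −2], [2, −1]] with P⁻¹ = [[−1, 2], [−2, 3]], and T = P·diag(−1, −3)·P⁻¹.
Then T⁹ = P·diag(−1, −19683)·P⁻¹ = [[−3, 39366], [−2, 19683]] · [[−1, 2], [−2, 3]] = [[−78729, 118092], [−39364, 59045]].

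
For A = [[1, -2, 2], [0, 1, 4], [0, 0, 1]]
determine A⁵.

[[1, -10, -70], [0, 1, 20], [0, 0, 1]]

A = I + N where N = [[0, -2, 2], [0, 0, 4], [0, 0, 0]] is strictly upper-triangular, so N³ = 0.
(I + N)⁵ = I + 5·N + 10·N² = [[1, -10, -70], [0, 1, 20], [0, 0, 1]].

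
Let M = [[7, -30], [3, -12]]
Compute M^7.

[[18403, -61770], [6177, -20718]]

tr M = -5 and det M = 6, so the characteristic polynomial is λ² − (-5)λ + (6) with roots -2 and -3.
Eigenvectors give P = [[-10, 3], [-3, 1]] with P⁻¹ = [[-1, 3], [-3, 10]], and M = P·diag(-2, -3)·P⁻¹.
Then M^7 = P·diag(-128, -2187)·P⁻¹ = [[1280, -6561], [384, -2187]] · [[-1, 3], [-3, 10]] = [[18403, -61770], [6177, -20718]].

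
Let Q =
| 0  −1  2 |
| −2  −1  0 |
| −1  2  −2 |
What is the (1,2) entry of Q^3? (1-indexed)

−13

Q^2 = [[0, 5, −4], [2, 3, −4], [−2, −5, 2]]
Q^3 = [[−6, −13, 8], [−2, −13, 12], [8, 11, −8]]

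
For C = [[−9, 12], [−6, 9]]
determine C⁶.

[[729, 0], [0, 729]]

tr C = 0 and det C = −9, so the characteristic polynomial is λ² − (0)λ + (−9) with roots 3 and −3.
Eigenvectors give P = [[−1, −2], [−1, −1]] with P⁻¹ = [[1, −2], [−1, 1]], and C = P·diag(3, −3)·P⁻¹.
Then C⁶ = P·diag(729, 729)·P⁻¹ = [[−729, −1458], [−729, −729]] · [[1, −2], [−1, 1]] = [[729, 0], [0, 729]].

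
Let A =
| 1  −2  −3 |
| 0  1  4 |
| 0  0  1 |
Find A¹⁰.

[[1, −20, −390], [0, 1, 40], [0, 0, 1]]

A = I + N where N = [[0, −2, −3], [0, 0, 4], [0, 0, 0]] is strictly upper-triangular, so N³ = 0.
(I + N)¹⁰ = I + 10·N + 45·N² = [[1, −20, −390], [0, 1, 40], [0, 0, 1]].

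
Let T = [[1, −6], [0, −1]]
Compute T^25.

T² = I (check: tr T = 0 and det T = −1), so T^25 = T since 25 is odd.

[[1, −6], [0, −1]]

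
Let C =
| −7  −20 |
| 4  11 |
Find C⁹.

[[−78727, −196820], [39364, 98411]]

tr C = 4 and det C = 3, so the characteristic polynomial is λ² − (4)λ + (3) with roots 1 and 3.
Eigenvectors give P = [[5, −2], [−2, 1]] with P⁻¹ = [[1, 2], [2, 5]], and C = P·diag(1, 3)·P⁻¹.
Then C⁹ = P·diag(1, 19683)·P⁻¹ = [[5, −39366], [−2, 19683]] · [[1, 2], [2, 5]] = [[−78727, −196820], [39364, 98411]].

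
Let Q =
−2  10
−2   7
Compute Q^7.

tr Q = 5 and det Q = 6, so the characteristic polynomial is λ² − (5)λ + (6) with roots 3 and 2.
Eigenvectors give P = [[2, 5], [1, 2]] with P⁻¹ = [[−2, 5], [1, −2]], and Q = P·diag(3, 2)·P⁻¹.
Then Q^7 = P·diag(2187, 128)·P⁻¹ = [[4374, 640], [2187, 256]] · [[−2, 5], [1, −2]] = [[−8108, 20590], [−4118, 10423]].

[[−8108, 20590], [−4118, 10423]]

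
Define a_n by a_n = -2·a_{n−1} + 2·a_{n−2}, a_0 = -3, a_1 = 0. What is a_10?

With companion matrix Q = [[-2, 2], [1, 0]], [a_n, a_{n−1}]ᵀ = Q·[a_{n−1}, a_{n−2}]ᵀ, so [a_10, a_9]ᵀ = Q⁹·[a_1, a_0]ᵀ.
Q⁹ = [[-6688, 4896], [2448, -1792]], giving [a_10, a_9]ᵀ = [[-14688], [5376]].

-14688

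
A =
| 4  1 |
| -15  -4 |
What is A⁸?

A² = I (check: tr A = 0 and det A = -1), so A⁸ = I since 8 is even.

[[1, 0], [0, 1]]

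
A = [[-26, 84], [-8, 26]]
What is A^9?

[[-6656, 21504], [-2048, 6656]]

tr A = 0 and det A = -4, so the characteristic polynomial is λ² − (0)λ + (-4) with roots 2 and -2.
Eigenvectors give P = [[3, -7], [1, -2]] with P⁻¹ = [[-2, 7], [-1, 3]], and A = P·diag(2, -2)·P⁻¹.
Then A^9 = P·diag(512, -512)·P⁻¹ = [[1536, 3584], [512, 1024]] · [[-2, 7], [-1, 3]] = [[-6656, 21504], [-2048, 6656]].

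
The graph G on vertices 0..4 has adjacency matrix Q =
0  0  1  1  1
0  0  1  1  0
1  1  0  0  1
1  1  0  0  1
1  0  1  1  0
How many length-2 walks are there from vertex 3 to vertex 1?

The number of length-2 walks from vertex 3 to vertex 1 is entry (3,1) of Q², where Q is the adjacency matrix.
Q² = [[3, 2, 1, 1, 2], [2, 2, 0, 0, 2], [1, 0, 3, 3, 1], [1, 0, 3, 3, 1], [2, 2, 1, 1, 3]]

0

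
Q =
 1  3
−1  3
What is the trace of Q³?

Q² = [[−2, 12], [−4, 6]]
Q³ = [[−14, 30], [−10, 6]]

−8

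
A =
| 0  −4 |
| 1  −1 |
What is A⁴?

A² = [[−4, 4], [−1, −3]]
A³ = [[4, 12], [−3, 7]]
A⁴ = [[12, −28], [7, 5]]

[[12, −28], [7, 5]]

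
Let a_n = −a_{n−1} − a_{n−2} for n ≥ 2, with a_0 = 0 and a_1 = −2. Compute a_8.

2

With companion matrix A = [[−1, −1], [1, 0]], [a_n, a_{n−1}]ᵀ = A·[a_{n−1}, a_{n−2}]ᵀ, so [a_8, a_7]ᵀ = A⁷·[a_1, a_0]ᵀ.
A⁷ = [[−1, −1], [1, 0]], giving [a_8, a_7]ᵀ = [[2], [−2]].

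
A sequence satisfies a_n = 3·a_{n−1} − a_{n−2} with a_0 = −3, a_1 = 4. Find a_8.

5079

With companion matrix B = [[3, −1], [1, 0]], [a_n, a_{n−1}]ᵀ = B·[a_{n−1}, a_{n−2}]ᵀ, so [a_8, a_7]ᵀ = B⁷·[a_1, a_0]ᵀ.
B⁷ = [[987, −377], [377, −144]], giving [a_8, a_7]ᵀ = [[5079], [1940]].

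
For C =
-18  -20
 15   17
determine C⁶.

tr C = -1 and det C = -6, so the characteristic polynomial is λ² − (-1)λ + (-6) with roots -3 and 2.
Eigenvectors give P = [[4, -1], [-3, 1]] with P⁻¹ = [[1, 1], [3, 4]], and C = P·diag(-3, 2)·P⁻¹.
Then C⁶ = P·diag(729, 64)·P⁻¹ = [[2916, -64], [-2187, 64]] · [[1, 1], [3, 4]] = [[2724, 2660], [-1995, -1931]].

[[2724, 2660], [-1995, -1931]]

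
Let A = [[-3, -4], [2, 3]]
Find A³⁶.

[[1, 0], [0, 1]]

A² = I (check: tr A = 0 and det A = -1), so A³⁶ = I since 36 is even.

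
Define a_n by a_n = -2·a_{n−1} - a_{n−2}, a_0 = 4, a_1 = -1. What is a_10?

With companion matrix B = [[-2, -1], [1, 0]], [a_n, a_{n−1}]ᵀ = B·[a_{n−1}, a_{n−2}]ᵀ, so [a_10, a_9]ᵀ = B⁹·[a_1, a_0]ᵀ.
B⁹ = [[-10, -9], [9, 8]], giving [a_10, a_9]ᵀ = [[-26], [23]].

-26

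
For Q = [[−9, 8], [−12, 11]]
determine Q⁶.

tr Q = 2 and det Q = −3, so the characteristic polynomial is λ² − (2)λ + (−3) with roots −1 and 3.
Eigenvectors give P = [[1, −2], [1, −3]] with P⁻¹ = [[3, −2], [1, −1]], and Q = P·diag(−1, 3)·P⁻¹.
Then Q⁶ = P·diag(1, 729)·P⁻¹ = [[1, −1458], [1, −2187]] · [[3, −2], [1, −1]] = [[−1455, 1456], [−2184, 2185]].

[[−1455, 1456], [−2184, 2185]]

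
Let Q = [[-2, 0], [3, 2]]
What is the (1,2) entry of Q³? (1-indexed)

0

Q² = [[4, 0], [0, 4]]
Q³ = [[-8, 0], [12, 8]]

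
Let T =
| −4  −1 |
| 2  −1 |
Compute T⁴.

[[146, 65], [−130, −49]]

tr T = −5 and det T = 6, so the characteristic polynomial is λ² − (−5)λ + (6) with roots −2 and −3.
Eigenvectors give P = [[−1, −1], [2, 1]] with P⁻¹ = [[1, 1], [−2, −1]], and T = P·diag(−2, −3)·P⁻¹.
Then T⁴ = P·diag(16, 81)·P⁻¹ = [[−16, −81], [32, 81]] · [[1, 1], [−2, −1]] = [[146, 65], [−130, −49]].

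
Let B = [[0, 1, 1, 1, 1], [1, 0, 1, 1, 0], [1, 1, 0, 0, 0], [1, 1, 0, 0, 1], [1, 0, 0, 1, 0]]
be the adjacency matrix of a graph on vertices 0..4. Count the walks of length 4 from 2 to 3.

14

The number of length-4 walks from vertex 2 to vertex 3 is entry (2,3) of B⁴, where B is the adjacency matrix.
B² = [[4, 2, 1, 2, 1], [2, 3, 1, 1, 2], [1, 1, 2, 2, 1], [2, 1, 2, 3, 1], [1, 2, 1, 1, 2]]
B³ = [[6, 7, 6, 7, 6], [7, 4, 5, 7, 3], [6, 5, 2, 3, 3], [7, 7, 3, 4, 5], [6, 3, 3, 5, 2]]
B⁴ = [[26, 19, 13, 19, 13], [19, 19, 11, 14, 14], [13, 11, 11, 14, 9], [19, 14, 14, 19, 11], [13, 14, 9, 11, 11]]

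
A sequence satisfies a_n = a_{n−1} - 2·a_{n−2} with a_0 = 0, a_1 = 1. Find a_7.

With companion matrix T = [[1, -2], [1, 0]], [a_n, a_{n−1}]ᵀ = T·[a_{n−1}, a_{n−2}]ᵀ, so [a_7, a_6]ᵀ = T^6·[a_1, a_0]ᵀ.
T^6 = [[7, -10], [5, 2]], giving [a_7, a_6]ᵀ = [[7], [5]].

7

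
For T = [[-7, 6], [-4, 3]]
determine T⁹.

[[-59047, 59046], [-39364, 39363]]

tr T = -4 and det T = 3, so the characteristic polynomial is λ² − (-4)λ + (3) with roots -3 and -1.
Eigenvectors give P = [[3, -1], [2, -1]] with P⁻¹ = [[1, -1], [2, -3]], and T = P·diag(-3, -1)·P⁻¹.
Then T⁹ = P·diag(-19683, -1)·P⁻¹ = [[-59049, 1], [-39366, 1]] · [[1, -1], [2, -3]] = [[-59047, 59046], [-39364, 39363]].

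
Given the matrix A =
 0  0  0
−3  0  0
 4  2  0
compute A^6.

A is strictly triangular, hence nilpotent: A^3 = 0, so A^6 = 0.

[[0, 0, 0], [0, 0, 0], [0, 0, 0]]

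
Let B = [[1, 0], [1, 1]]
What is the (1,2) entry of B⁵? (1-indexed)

B = I + N where N = [[0, 0], [1, 0]] is strictly lower-triangular, so N² = 0.
(I + N)⁵ = I + 5·N = [[1, 0], [5, 1]].

0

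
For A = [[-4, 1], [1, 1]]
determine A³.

A² = [[17, -3], [-3, 2]]
A³ = [[-71, 14], [14, -1]]

[[-71, 14], [14, -1]]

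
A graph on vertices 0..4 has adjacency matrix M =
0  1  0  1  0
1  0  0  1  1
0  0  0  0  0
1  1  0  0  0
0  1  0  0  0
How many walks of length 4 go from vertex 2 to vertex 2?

The number of length-4 walks from vertex 2 to vertex 2 is entry (2,2) of M^4, where M is the adjacency matrix.
M^2 = [[2, 1, 0, 1, 1], [1, 3, 0, 1, 0], [0, 0, 0, 0, 0], [1, 1, 0, 2, 1], [1, 0, 0, 1, 1]]
M^3 = [[2, 4, 0, 3, 1], [4, 2, 0, 4, 3], [0, 0, 0, 0, 0], [3, 4, 0, 2, 1], [1, 3, 0, 1, 0]]
M^4 = [[7, 6, 0, 6, 4], [6, 11, 0, 6, 2], [0, 0, 0, 0, 0], [6, 6, 0, 7, 4], [4, 2, 0, 4, 3]]

0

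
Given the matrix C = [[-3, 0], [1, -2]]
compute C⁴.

tr C = -5 and det C = 6, so the characteristic polynomial is λ² − (-5)λ + (6) with roots -3 and -2.
Eigenvectors give P = [[1, 0], [-1, -1]] with P⁻¹ = [[1, 0], [-1, -1]], and C = P·diag(-3, -2)·P⁻¹.
Then C⁴ = P·diag(81, 16)·P⁻¹ = [[81, 0], [-81, -16]] · [[1, 0], [-1, -1]] = [[81, 0], [-65, 16]].

[[81, 0], [-65, 16]]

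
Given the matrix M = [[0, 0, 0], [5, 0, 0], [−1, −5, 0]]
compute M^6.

[[0, 0, 0], [0, 0, 0], [0, 0, 0]]

M is strictly triangular, hence nilpotent: M^3 = 0, so M^6 = 0.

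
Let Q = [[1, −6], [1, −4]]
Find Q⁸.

tr Q = −3 and det Q = 2, so the characteristic polynomial is λ² − (−3)λ + (2) with roots −1 and −2.
Eigenvectors give P = [[−3, 2], [−1, 1]] with P⁻¹ = [[−1, 2], [−1, 3]], and Q = P·diag(−1, −2)·P⁻¹.
Then Q⁸ = P·diag(1, 256)·P⁻¹ = [[−3, 512], [−1, 256]] · [[−1, 2], [−1, 3]] = [[−509, 1530], [−255, 766]].

[[−509, 1530], [−255, 766]]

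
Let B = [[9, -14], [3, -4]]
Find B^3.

[[141, -266], [57, -106]]

tr B = 5 and det B = 6, so the characteristic polynomial is λ² − (5)λ + (6) with roots 2 and 3.
Eigenvectors give P = [[2, 7], [1, 3]] with P⁻¹ = [[-3, 7], [1, -2]], and B = P·diag(2, 3)·P⁻¹.
Then B^3 = P·diag(8, 27)·P⁻¹ = [[16, 189], [8, 81]] · [[-3, 7], [1, -2]] = [[141, -266], [57, -106]].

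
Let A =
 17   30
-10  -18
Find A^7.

[[7073, 13890], [-4630, -9132]]

tr A = -1 and det A = -6, so the characteristic polynomial is λ² − (-1)λ + (-6) with roots -3 and 2.
Eigenvectors give P = [[3, -2], [-2, 1]] with P⁻¹ = [[-1, -2], [-2, -3]], and A = P·diag(-3, 2)·P⁻¹.
Then A^7 = P·diag(-2187, 128)·P⁻¹ = [[-6561, -256], [4374, 128]] · [[-1, -2], [-2, -3]] = [[7073, 13890], [-4630, -9132]].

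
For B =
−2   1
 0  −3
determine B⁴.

B² = [[4, −5], [0, 9]]
B³ = [[−8, 19], [0, −27]]
B⁴ = [[16, −65], [0, 81]]

[[16, −65], [0, 81]]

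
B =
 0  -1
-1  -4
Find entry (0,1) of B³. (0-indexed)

-17

B² = [[1, 4], [4, 17]]
B³ = [[-4, -17], [-17, -72]]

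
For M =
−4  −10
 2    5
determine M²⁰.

[[−4, −10], [2, 5]]

M² = M (a projection; rank 1, trace 1), so M²⁰ = M.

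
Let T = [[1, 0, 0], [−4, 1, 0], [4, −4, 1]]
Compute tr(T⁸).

3

T = I + N where N = [[0, 0, 0], [−4, 0, 0], [4, −4, 0]] is strictly lower-triangular, so N³ = 0.
(I + N)⁸ = I + 8·N + 28·N² = [[1, 0, 0], [−32, 1, 0], [480, −32, 1]].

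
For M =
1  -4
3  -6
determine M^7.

tr M = -5 and det M = 6, so the characteristic polynomial is λ² − (-5)λ + (6) with roots -2 and -3.
Eigenvectors give P = [[-4, 1], [-3, 1]] with P⁻¹ = [[-1, 1], [-3, 4]], and M = P·diag(-2, -3)·P⁻¹.
Then M^7 = P·diag(-128, -2187)·P⁻¹ = [[512, -2187], [384, -2187]] · [[-1, 1], [-3, 4]] = [[6049, -8236], [6177, -8364]].

[[6049, -8236], [6177, -8364]]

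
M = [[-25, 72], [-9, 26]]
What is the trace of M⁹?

511

tr M = 1 and det M = -2, so the characteristic polynomial is λ² − (1)λ + (-2) with roots -1 and 2.
Eigenvectors give P = [[-3, 8], [-1, 3]] with P⁻¹ = [[-3, 8], [-1, 3]], and M = P·diag(-1, 2)·P⁻¹.
Then M⁹ = P·diag(-1, 512)·P⁻¹ = [[3, 4096], [1, 1536]] · [[-3, 8], [-1, 3]] = [[-4105, 12312], [-1539, 4616]].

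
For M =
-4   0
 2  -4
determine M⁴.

[[256, 0], [-512, 256]]

M² = [[16, 0], [-16, 16]]
M³ = [[-64, 0], [96, -64]]
M⁴ = [[256, 0], [-512, 256]]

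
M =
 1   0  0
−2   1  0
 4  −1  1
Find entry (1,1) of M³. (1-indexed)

1

M = I + N where N = [[0, 0, 0], [−2, 0, 0], [4, −1, 0]] is strictly lower-triangular, so N³ = 0.
(I + N)³ = I + 3·N + 3·N² = [[1, 0, 0], [−6, 1, 0], [18, −3, 1]].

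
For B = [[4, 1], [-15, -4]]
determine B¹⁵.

B² = I (check: tr B = 0 and det B = -1), so B¹⁵ = B since 15 is odd.

[[4, 1], [-15, -4]]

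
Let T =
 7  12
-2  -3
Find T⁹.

tr T = 4 and det T = 3, so the characteristic polynomial is λ² − (4)λ + (3) with roots 3 and 1.
Eigenvectors give P = [[-3, -2], [1, 1]] with P⁻¹ = [[-1, -2], [1, 3]], and T = P·diag(3, 1)·P⁻¹.
Then T⁹ = P·diag(19683, 1)·P⁻¹ = [[-59049, -2], [19683, 1]] · [[-1, -2], [1, 3]] = [[59047, 118092], [-19682, -39363]].

[[59047, 118092], [-19682, -39363]]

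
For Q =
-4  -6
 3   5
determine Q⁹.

tr Q = 1 and det Q = -2, so the characteristic polynomial is λ² − (1)λ + (-2) with roots -1 and 2.
Eigenvectors give P = [[2, -1], [-1, 1]] with P⁻¹ = [[1, 1], [1, 2]], and Q = P·diag(-1, 2)·P⁻¹.
Then Q⁹ = P·diag(-1, 512)·P⁻¹ = [[-2, -512], [1, 512]] · [[1, 1], [1, 2]] = [[-514, -1026], [513, 1025]].

[[-514, -1026], [513, 1025]]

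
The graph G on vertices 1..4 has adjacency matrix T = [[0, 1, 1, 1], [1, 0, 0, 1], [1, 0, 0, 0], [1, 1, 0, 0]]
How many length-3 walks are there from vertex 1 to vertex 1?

The number of length-3 walks from vertex 1 to vertex 1 is entry (1,1) of T³, where T is the adjacency matrix.
T² = [[3, 1, 0, 1], [1, 2, 1, 1], [0, 1, 1, 1], [1, 1, 1, 2]]
T³ = [[2, 4, 3, 4], [4, 2, 1, 3], [3, 1, 0, 1], [4, 3, 1, 2]]

2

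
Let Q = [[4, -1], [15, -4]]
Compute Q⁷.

Q² = I (check: tr Q = 0 and det Q = -1), so Q⁷ = Q since 7 is odd.

[[4, -1], [15, -4]]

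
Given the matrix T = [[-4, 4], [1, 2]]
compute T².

[[20, -8], [-2, 8]]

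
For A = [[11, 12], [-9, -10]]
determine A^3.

tr A = 1 and det A = -2, so the characteristic polynomial is λ² − (1)λ + (-2) with roots 2 and -1.
Eigenvectors give P = [[-4, -1], [3, 1]] with P⁻¹ = [[-1, -1], [3, 4]], and A = P·diag(2, -1)·P⁻¹.
Then A^3 = P·diag(8, -1)·P⁻¹ = [[-32, 1], [24, -1]] · [[-1, -1], [3, 4]] = [[35, 36], [-27, -28]].

[[35, 36], [-27, -28]]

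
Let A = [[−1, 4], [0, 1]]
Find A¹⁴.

[[1, 0], [0, 1]]

A² = I (check: tr A = 0 and det A = −1), so A¹⁴ = I since 14 is even.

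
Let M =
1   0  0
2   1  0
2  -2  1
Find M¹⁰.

[[1, 0, 0], [20, 1, 0], [-160, -20, 1]]

M = I + N where N = [[0, 0, 0], [2, 0, 0], [2, -2, 0]] is strictly lower-triangular, so N³ = 0.
(I + N)¹⁰ = I + 10·N + 45·N² = [[1, 0, 0], [20, 1, 0], [-160, -20, 1]].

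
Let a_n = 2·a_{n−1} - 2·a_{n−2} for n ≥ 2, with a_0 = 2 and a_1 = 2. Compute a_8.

With companion matrix A = [[2, -2], [1, 0]], [a_n, a_{n−1}]ᵀ = A·[a_{n−1}, a_{n−2}]ᵀ, so [a_8, a_7]ᵀ = A^7·[a_1, a_0]ᵀ.
A^7 = [[0, 16], [-8, 16]], giving [a_8, a_7]ᵀ = [[32], [16]].

32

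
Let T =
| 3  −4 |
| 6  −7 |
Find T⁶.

tr T = −4 and det T = 3, so the characteristic polynomial is λ² − (−4)λ + (3) with roots −3 and −1.
Eigenvectors give P = [[−2, 1], [−3, 1]] with P⁻¹ = [[1, −1], [3, −2]], and T = P·diag(−3, −1)·P⁻¹.
Then T⁶ = P·diag(729, 1)·P⁻¹ = [[−1458, 1], [−2187, 1]] · [[1, −1], [3, −2]] = [[−1455, 1456], [−2184, 2185]].

[[−1455, 1456], [−2184, 2185]]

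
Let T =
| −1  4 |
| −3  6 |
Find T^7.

tr T = 5 and det T = 6, so the characteristic polynomial is λ² − (5)λ + (6) with roots 3 and 2.
Eigenvectors give P = [[1, −4], [1, −3]] with P⁻¹ = [[−3, 4], [−1, 1]], and T = P·diag(3, 2)·P⁻¹.
Then T^7 = P·diag(2187, 128)·P⁻¹ = [[2187, −512], [2187, −384]] · [[−3, 4], [−1, 1]] = [[−6049, 8236], [−6177, 8364]].

[[−6049, 8236], [−6177, 8364]]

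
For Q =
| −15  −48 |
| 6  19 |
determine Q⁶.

[[−5823, −17472], [2184, 6553]]

tr Q = 4 and det Q = 3, so the characteristic polynomial is λ² − (4)λ + (3) with roots 3 and 1.
Eigenvectors give P = [[8, 3], [−3, −1]] with P⁻¹ = [[−1, −3], [3, 8]], and Q = P·diag(3, 1)·P⁻¹.
Then Q⁶ = P·diag(729, 1)·P⁻¹ = [[5832, 3], [−2187, −1]] · [[−1, −3], [3, 8]] = [[−5823, −17472], [2184, 6553]].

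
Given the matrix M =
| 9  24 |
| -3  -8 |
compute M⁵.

M² = M (a projection; rank 1, trace 1), so M⁵ = M.

[[9, 24], [-3, -8]]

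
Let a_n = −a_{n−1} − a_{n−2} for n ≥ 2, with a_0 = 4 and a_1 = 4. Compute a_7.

4

With companion matrix C = [[−1, −1], [1, 0]], [a_n, a_{n−1}]ᵀ = C·[a_{n−1}, a_{n−2}]ᵀ, so [a_7, a_6]ᵀ = C⁶·[a_1, a_0]ᵀ.
C⁶ = [[1, 0], [0, 1]], giving [a_7, a_6]ᵀ = [[4], [4]].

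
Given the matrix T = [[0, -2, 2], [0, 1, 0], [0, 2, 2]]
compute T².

[[0, 2, 4], [0, 1, 0], [0, 6, 4]]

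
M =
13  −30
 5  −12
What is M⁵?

tr M = 1 and det M = −6, so the characteristic polynomial is λ² − (1)λ + (−6) with roots 3 and −2.
Eigenvectors give P = [[−3, 2], [−1, 1]] with P⁻¹ = [[−1, 2], [−1, 3]], and M = P·diag(3, −2)·P⁻¹.
Then M⁵ = P·diag(243, −32)·P⁻¹ = [[−729, −64], [−243, −32]] · [[−1, 2], [−1, 3]] = [[793, −1650], [275, −582]].

[[793, −1650], [275, −582]]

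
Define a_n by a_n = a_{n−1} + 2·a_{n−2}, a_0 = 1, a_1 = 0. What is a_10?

With companion matrix B = [[1, 2], [1, 0]], [a_n, a_{n−1}]ᵀ = B·[a_{n−1}, a_{n−2}]ᵀ, so [a_10, a_9]ᵀ = B⁹·[a_1, a_0]ᵀ.
B⁹ = [[341, 342], [171, 170]], giving [a_10, a_9]ᵀ = [[342], [170]].

342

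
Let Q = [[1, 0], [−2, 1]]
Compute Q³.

[[1, 0], [−6, 1]]

Q = I + N where N = [[0, 0], [−2, 0]] is strictly lower-triangular, so N² = 0.
(I + N)³ = I + 3·N = [[1, 0], [−6, 1]].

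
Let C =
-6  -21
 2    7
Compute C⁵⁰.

[[-6, -21], [2, 7]]

C² = C (a projection; rank 1, trace 1), so C⁵⁰ = C.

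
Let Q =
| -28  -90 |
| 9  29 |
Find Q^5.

tr Q = 1 and det Q = -2, so the characteristic polynomial is λ² − (1)λ + (-2) with roots 2 and -1.
Eigenvectors give P = [[3, 10], [-1, -3]] with P⁻¹ = [[-3, -10], [1, 3]], and Q = P·diag(2, -1)·P⁻¹.
Then Q^5 = P·diag(32, -1)·P⁻¹ = [[96, -10], [-32, 3]] · [[-3, -10], [1, 3]] = [[-298, -990], [99, 329]].

[[-298, -990], [99, 329]]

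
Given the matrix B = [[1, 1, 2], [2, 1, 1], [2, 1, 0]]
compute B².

[[7, 4, 3], [6, 4, 5], [4, 3, 5]]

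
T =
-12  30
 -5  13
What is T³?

[[-78, 210], [-35, 97]]

tr T = 1 and det T = -6, so the characteristic polynomial is λ² − (1)λ + (-6) with roots -2 and 3.
Eigenvectors give P = [[3, 2], [1, 1]] with P⁻¹ = [[1, -2], [-1, 3]], and T = P·diag(-2, 3)·P⁻¹.
Then T³ = P·diag(-8, 27)·P⁻¹ = [[-24, 54], [-8, 27]] · [[1, -2], [-1, 3]] = [[-78, 210], [-35, 97]].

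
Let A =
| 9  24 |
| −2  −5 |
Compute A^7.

tr A = 4 and det A = 3, so the characteristic polynomial is λ² − (4)λ + (3) with roots 1 and 3.
Eigenvectors give P = [[−3, 4], [1, −1]] with P⁻¹ = [[1, 4], [1, 3]], and A = P·diag(1, 3)·P⁻¹.
Then A^7 = P·diag(1, 2187)·P⁻¹ = [[−3, 8748], [1, −2187]] · [[1, 4], [1, 3]] = [[8745, 26232], [−2186, −6557]].

[[8745, 26232], [−2186, −6557]]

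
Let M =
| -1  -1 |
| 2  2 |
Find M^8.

M² = M (a projection; rank 1, trace 1), so M^8 = M.

[[-1, -1], [2, 2]]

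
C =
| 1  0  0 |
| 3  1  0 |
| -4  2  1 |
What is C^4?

[[1, 0, 0], [12, 1, 0], [20, 8, 1]]

C = I + N where N = [[0, 0, 0], [3, 0, 0], [-4, 2, 0]] is strictly lower-triangular, so N^3 = 0.
(I + N)^4 = I + 4·N + 6·N^2 = [[1, 0, 0], [12, 1, 0], [20, 8, 1]].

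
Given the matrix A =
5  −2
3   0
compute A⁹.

tr A = 5 and det A = 6, so the characteristic polynomial is λ² − (5)λ + (6) with roots 3 and 2.
Eigenvectors give P = [[1, −2], [1, −3]] with P⁻¹ = [[3, −2], [1, −1]], and A = P·diag(3, 2)·P⁻¹.
Then A⁹ = P·diag(19683, 512)·P⁻¹ = [[19683, −1024], [19683, −1536]] · [[3, −2], [1, −1]] = [[58025, −38342], [57513, −37830]].

[[58025, −38342], [57513, −37830]]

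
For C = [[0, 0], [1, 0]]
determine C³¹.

C is strictly triangular, hence nilpotent: C² = 0, so C³¹ = 0.

[[0, 0], [0, 0]]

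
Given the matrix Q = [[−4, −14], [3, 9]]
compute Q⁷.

tr Q = 5 and det Q = 6, so the characteristic polynomial is λ² − (5)λ + (6) with roots 3 and 2.
Eigenvectors give P = [[−2, 7], [1, −3]] with P⁻¹ = [[3, 7], [1, 2]], and Q = P·diag(3, 2)·P⁻¹.
Then Q⁷ = P·diag(2187, 128)·P⁻¹ = [[−4374, 896], [2187, −384]] · [[3, 7], [1, 2]] = [[−12226, −28826], [6177, 14541]].

[[−12226, −28826], [6177, 14541]]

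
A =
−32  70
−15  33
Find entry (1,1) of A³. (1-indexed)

tr A = 1 and det A = −6, so the characteristic polynomial is λ² − (1)λ + (−6) with roots −2 and 3.
Eigenvectors give P = [[−7, −2], [−3, −1]] with P⁻¹ = [[−1, 2], [3, −7]], and A = P·diag(−2, 3)·P⁻¹.
Then A³ = P·diag(−8, 27)·P⁻¹ = [[56, −54], [24, −27]] · [[−1, 2], [3, −7]] = [[−218, 490], [−105, 237]].

−218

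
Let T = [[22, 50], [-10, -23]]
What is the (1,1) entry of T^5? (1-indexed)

tr T = -1 and det T = -6, so the characteristic polynomial is λ² − (-1)λ + (-6) with roots -3 and 2.
Eigenvectors give P = [[2, -5], [-1, 2]] with P⁻¹ = [[-2, -5], [-1, -2]], and T = P·diag(-3, 2)·P⁻¹.
Then T^5 = P·diag(-243, 32)·P⁻¹ = [[-486, -160], [243, 64]] · [[-2, -5], [-1, -2]] = [[1132, 2750], [-550, -1343]].

1132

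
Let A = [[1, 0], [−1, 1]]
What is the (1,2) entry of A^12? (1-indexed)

A = I + N where N = [[0, 0], [−1, 0]] is strictly lower-triangular, so N^2 = 0.
(I + N)^12 = I + 12·N = [[1, 0], [−12, 1]].

0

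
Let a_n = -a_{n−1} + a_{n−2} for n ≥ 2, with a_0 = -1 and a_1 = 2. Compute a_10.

With companion matrix M = [[-1, 1], [1, 0]], [a_n, a_{n−1}]ᵀ = M·[a_{n−1}, a_{n−2}]ᵀ, so [a_10, a_9]ᵀ = M⁹·[a_1, a_0]ᵀ.
M⁹ = [[-55, 34], [34, -21]], giving [a_10, a_9]ᵀ = [[-144], [89]].

-144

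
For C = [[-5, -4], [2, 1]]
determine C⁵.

[[-485, -484], [242, 241]]

tr C = -4 and det C = 3, so the characteristic polynomial is λ² − (-4)λ + (3) with roots -1 and -3.
Eigenvectors give P = [[-1, 2], [1, -1]] with P⁻¹ = [[1, 2], [1, 1]], and C = P·diag(-1, -3)·P⁻¹.
Then C⁵ = P·diag(-1, -243)·P⁻¹ = [[1, -486], [-1, 243]] · [[1, 2], [1, 1]] = [[-485, -484], [242, 241]].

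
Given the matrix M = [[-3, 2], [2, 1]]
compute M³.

M² = [[13, -4], [-4, 5]]
M³ = [[-47, 22], [22, -3]]

[[-47, 22], [22, -3]]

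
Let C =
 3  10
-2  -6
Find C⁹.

[[2043, 5110], [-1022, -2556]]

tr C = -3 and det C = 2, so the characteristic polynomial is λ² − (-3)λ + (2) with roots -2 and -1.
Eigenvectors give P = [[-2, 5], [1, -2]] with P⁻¹ = [[2, 5], [1, 2]], and C = P·diag(-2, -1)·P⁻¹.
Then C⁹ = P·diag(-512, -1)·P⁻¹ = [[1024, -5], [-512, 2]] · [[2, 5], [1, 2]] = [[2043, 5110], [-1022, -2556]].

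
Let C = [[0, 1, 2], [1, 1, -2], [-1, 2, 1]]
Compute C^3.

[[5, 4, -12], [0, -3, 8], [8, -6, -9]]

C^2 = [[-1, 5, 0], [3, -2, -2], [1, 3, -5]]
C^3 = [[5, 4, -12], [0, -3, 8], [8, -6, -9]]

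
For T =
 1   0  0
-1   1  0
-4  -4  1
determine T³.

[[1, 0, 0], [-3, 1, 0], [0, -12, 1]]

T = I + N where N = [[0, 0, 0], [-1, 0, 0], [-4, -4, 0]] is strictly lower-triangular, so N³ = 0.
(I + N)³ = I + 3·N + 3·N² = [[1, 0, 0], [-3, 1, 0], [0, -12, 1]].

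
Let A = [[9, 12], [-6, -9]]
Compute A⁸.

tr A = 0 and det A = -9, so the characteristic polynomial is λ² − (0)λ + (-9) with roots -3 and 3.
Eigenvectors give P = [[-1, 2], [1, -1]] with P⁻¹ = [[1, 2], [1, 1]], and A = P·diag(-3, 3)·P⁻¹.
Then A⁸ = P·diag(6561, 6561)·P⁻¹ = [[-6561, 13122], [6561, -6561]] · [[1, 2], [1, 1]] = [[6561, 0], [0, 6561]].

[[6561, 0], [0, 6561]]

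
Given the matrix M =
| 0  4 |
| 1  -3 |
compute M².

[[4, -12], [-3, 13]]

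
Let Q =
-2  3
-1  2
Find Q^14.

[[1, 0], [0, 1]]

Q² = I (check: tr Q = 0 and det Q = -1), so Q^14 = I since 14 is even.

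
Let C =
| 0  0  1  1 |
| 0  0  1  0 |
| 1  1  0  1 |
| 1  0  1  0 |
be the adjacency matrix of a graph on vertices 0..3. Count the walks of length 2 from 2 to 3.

1

The number of length-2 walks from vertex 2 to vertex 3 is entry (2,3) of C², where C is the adjacency matrix.
C² = [[2, 1, 1, 1], [1, 1, 0, 1], [1, 0, 3, 1], [1, 1, 1, 2]]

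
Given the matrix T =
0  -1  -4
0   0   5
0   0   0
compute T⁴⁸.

[[0, 0, 0], [0, 0, 0], [0, 0, 0]]

T is strictly triangular, hence nilpotent: T³ = 0, so T⁴⁸ = 0.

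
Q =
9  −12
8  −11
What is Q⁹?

[[39369, −59052], [39368, −59051]]

tr Q = −2 and det Q = −3, so the characteristic polynomial is λ² − (−2)λ + (−3) with roots 1 and −3.
Eigenvectors give P = [[3, 1], [2, 1]] with P⁻¹ = [[1, −1], [−2, 3]], and Q = P·diag(1, −3)·P⁻¹.
Then Q⁹ = P·diag(1, −19683)·P⁻¹ = [[3, −19683], [2, −19683]] · [[1, −1], [−2, 3]] = [[39369, −59052], [39368, −59051]].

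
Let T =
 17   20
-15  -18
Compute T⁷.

[[7073, 9260], [-6945, -9132]]

tr T = -1 and det T = -6, so the characteristic polynomial is λ² − (-1)λ + (-6) with roots -3 and 2.
Eigenvectors give P = [[1, 4], [-1, -3]] with P⁻¹ = [[-3, -4], [1, 1]], and T = P·diag(-3, 2)·P⁻¹.
Then T⁷ = P·diag(-2187, 128)·P⁻¹ = [[-2187, 512], [2187, -384]] · [[-3, -4], [1, 1]] = [[7073, 9260], [-6945, -9132]].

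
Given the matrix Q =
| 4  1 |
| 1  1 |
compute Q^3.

[[73, 22], [22, 7]]

Q^2 = [[17, 5], [5, 2]]
Q^3 = [[73, 22], [22, 7]]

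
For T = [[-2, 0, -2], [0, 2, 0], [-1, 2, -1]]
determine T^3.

T^2 = [[6, -4, 6], [0, 4, 0], [3, 2, 3]]
T^3 = [[-18, 4, -18], [0, 8, 0], [-9, 10, -9]]

[[-18, 4, -18], [0, 8, 0], [-9, 10, -9]]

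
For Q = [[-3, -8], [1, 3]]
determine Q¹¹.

[[-3, -8], [1, 3]]

Q² = I (check: tr Q = 0 and det Q = -1), so Q¹¹ = Q since 11 is odd.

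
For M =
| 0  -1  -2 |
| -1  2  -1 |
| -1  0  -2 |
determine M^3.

[[-3, -7, -14], [-7, 11, -7], [-7, 0, -17]]

M^2 = [[3, -2, 5], [-1, 5, 2], [2, 1, 6]]
M^3 = [[-3, -7, -14], [-7, 11, -7], [-7, 0, -17]]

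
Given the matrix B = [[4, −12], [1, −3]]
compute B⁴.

[[4, −12], [1, −3]]

B² = B (a projection; rank 1, trace 1), so B⁴ = B.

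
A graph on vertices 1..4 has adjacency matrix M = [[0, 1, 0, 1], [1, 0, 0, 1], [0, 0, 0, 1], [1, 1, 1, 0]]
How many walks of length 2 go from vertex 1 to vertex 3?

The number of length-2 walks from vertex 1 to vertex 3 is entry (1,3) of M^2, where M is the adjacency matrix.
M^2 = [[2, 1, 1, 1], [1, 2, 1, 1], [1, 1, 1, 0], [1, 1, 0, 3]]

1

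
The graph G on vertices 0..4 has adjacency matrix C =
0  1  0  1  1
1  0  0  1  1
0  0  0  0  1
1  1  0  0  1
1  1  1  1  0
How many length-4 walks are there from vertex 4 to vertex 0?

22

The number of length-4 walks from vertex 4 to vertex 0 is entry (4,0) of C⁴, where C is the adjacency matrix.
C² = [[3, 2, 1, 2, 2], [2, 3, 1, 2, 2], [1, 1, 1, 1, 0], [2, 2, 1, 3, 2], [2, 2, 0, 2, 4]]
C³ = [[6, 7, 2, 7, 8], [7, 6, 2, 7, 8], [2, 2, 0, 2, 4], [7, 7, 2, 6, 8], [8, 8, 4, 8, 6]]
C⁴ = [[22, 21, 8, 21, 22], [21, 22, 8, 21, 22], [8, 8, 4, 8, 6], [21, 21, 8, 22, 22], [22, 22, 6, 22, 28]]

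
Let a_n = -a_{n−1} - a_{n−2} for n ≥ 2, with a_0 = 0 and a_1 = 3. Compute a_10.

With companion matrix C = [[-1, -1], [1, 0]], [a_n, a_{n−1}]ᵀ = C·[a_{n−1}, a_{n−2}]ᵀ, so [a_10, a_9]ᵀ = C⁹·[a_1, a_0]ᵀ.
C⁹ = [[1, 0], [0, 1]], giving [a_10, a_9]ᵀ = [[3], [0]].

3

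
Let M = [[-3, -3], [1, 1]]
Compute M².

[[6, 6], [-2, -2]]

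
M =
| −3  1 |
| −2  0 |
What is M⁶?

[[127, −63], [126, −62]]

tr M = −3 and det M = 2, so the characteristic polynomial is λ² − (−3)λ + (2) with roots −2 and −1.
Eigenvectors give P = [[1, −1], [1, −2]] with P⁻¹ = [[2, −1], [1, −1]], and M = P·diag(−2, −1)·P⁻¹.
Then M⁶ = P·diag(64, 1)·P⁻¹ = [[64, −1], [64, −2]] · [[2, −1], [1, −1]] = [[127, −63], [126, −62]].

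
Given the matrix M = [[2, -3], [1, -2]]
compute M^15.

M² = I (check: tr M = 0 and det M = -1), so M^15 = M since 15 is odd.

[[2, -3], [1, -2]]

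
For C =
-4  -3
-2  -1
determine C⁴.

C² = [[22, 15], [10, 7]]
C³ = [[-118, -81], [-54, -37]]
C⁴ = [[634, 435], [290, 199]]

[[634, 435], [290, 199]]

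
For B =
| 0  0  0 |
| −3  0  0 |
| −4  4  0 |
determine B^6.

B is strictly triangular, hence nilpotent: B^3 = 0, so B^6 = 0.

[[0, 0, 0], [0, 0, 0], [0, 0, 0]]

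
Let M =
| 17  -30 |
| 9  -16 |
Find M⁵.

[[197, -330], [99, -166]]

tr M = 1 and det M = -2, so the characteristic polynomial is λ² − (1)λ + (-2) with roots -1 and 2.
Eigenvectors give P = [[-5, 2], [-3, 1]] with P⁻¹ = [[1, -2], [3, -5]], and M = P·diag(-1, 2)·P⁻¹.
Then M⁵ = P·diag(-1, 32)·P⁻¹ = [[5, 64], [3, 32]] · [[1, -2], [3, -5]] = [[197, -330], [99, -166]].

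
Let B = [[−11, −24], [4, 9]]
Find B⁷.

tr B = −2 and det B = −3, so the characteristic polynomial is λ² − (−2)λ + (−3) with roots 1 and −3.
Eigenvectors give P = [[2, 3], [−1, −1]] with P⁻¹ = [[−1, −3], [1, 2]], and B = P·diag(1, −3)·P⁻¹.
Then B⁷ = P·diag(1, −2187)·P⁻¹ = [[2, −6561], [−1, 2187]] · [[−1, −3], [1, 2]] = [[−6563, −13128], [2188, 4377]].

[[−6563, −13128], [2188, 4377]]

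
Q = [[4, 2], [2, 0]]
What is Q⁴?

Q² = [[20, 8], [8, 4]]
Q³ = [[96, 40], [40, 16]]
Q⁴ = [[464, 192], [192, 80]]

[[464, 192], [192, 80]]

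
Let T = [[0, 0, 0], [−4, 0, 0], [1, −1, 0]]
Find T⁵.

T is strictly triangular, hence nilpotent: T³ = 0, so T⁵ = 0.

[[0, 0, 0], [0, 0, 0], [0, 0, 0]]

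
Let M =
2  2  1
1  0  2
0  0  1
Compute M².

[[6, 4, 7], [2, 2, 3], [0, 0, 1]]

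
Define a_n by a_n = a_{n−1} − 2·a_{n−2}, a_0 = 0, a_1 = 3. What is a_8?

−9

With companion matrix C = [[1, −2], [1, 0]], [a_n, a_{n−1}]ᵀ = C·[a_{n−1}, a_{n−2}]ᵀ, so [a_8, a_7]ᵀ = C⁷·[a_1, a_0]ᵀ.
C⁷ = [[−3, −14], [7, −10]], giving [a_8, a_7]ᵀ = [[−9], [21]].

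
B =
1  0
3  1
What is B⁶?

[[1, 0], [18, 1]]

B = I + N where N = [[0, 0], [3, 0]] is strictly lower-triangular, so N² = 0.
(I + N)⁶ = I + 6·N = [[1, 0], [18, 1]].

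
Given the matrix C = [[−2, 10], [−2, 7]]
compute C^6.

[[−2596, 6650], [−1330, 3389]]

tr C = 5 and det C = 6, so the characteristic polynomial is λ² − (5)λ + (6) with roots 2 and 3.
Eigenvectors give P = [[5, −2], [2, −1]] with P⁻¹ = [[1, −2], [2, −5]], and C = P·diag(2, 3)·P⁻¹.
Then C^6 = P·diag(64, 729)·P⁻¹ = [[320, −1458], [128, −729]] · [[1, −2], [2, −5]] = [[−2596, 6650], [−1330, 3389]].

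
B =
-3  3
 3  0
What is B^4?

B^2 = [[18, -9], [-9, 9]]
B^3 = [[-81, 54], [54, -27]]
B^4 = [[405, -243], [-243, 162]]

[[405, -243], [-243, 162]]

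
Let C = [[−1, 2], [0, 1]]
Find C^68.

C² = I (check: tr C = 0 and det C = −1), so C^68 = I since 68 is even.

[[1, 0], [0, 1]]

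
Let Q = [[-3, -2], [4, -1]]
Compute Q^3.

Q^2 = [[1, 8], [-16, -7]]
Q^3 = [[29, -10], [20, 39]]

[[29, -10], [20, 39]]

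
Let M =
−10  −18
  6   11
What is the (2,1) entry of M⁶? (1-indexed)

126

tr M = 1 and det M = −2, so the characteristic polynomial is λ² − (1)λ + (−2) with roots −1 and 2.
Eigenvectors give P = [[2, 3], [−1, −2]] with P⁻¹ = [[2, 3], [−1, −2]], and M = P·diag(−1, 2)·P⁻¹.
Then M⁶ = P·diag(1, 64)·P⁻¹ = [[2, 192], [−1, −128]] · [[2, 3], [−1, −2]] = [[−188, −378], [126, 253]].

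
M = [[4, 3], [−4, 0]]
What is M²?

[[4, 12], [−16, −12]]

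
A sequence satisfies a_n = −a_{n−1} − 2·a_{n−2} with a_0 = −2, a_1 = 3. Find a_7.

1

With companion matrix B = [[−1, −2], [1, 0]], [a_n, a_{n−1}]ᵀ = B·[a_{n−1}, a_{n−2}]ᵀ, so [a_7, a_6]ᵀ = B⁶·[a_1, a_0]ᵀ.
B⁶ = [[7, 10], [−5, 2]], giving [a_7, a_6]ᵀ = [[1], [−19]].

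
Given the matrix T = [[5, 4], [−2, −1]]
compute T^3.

[[53, 52], [−26, −25]]

tr T = 4 and det T = 3, so the characteristic polynomial is λ² − (4)λ + (3) with roots 3 and 1.
Eigenvectors give P = [[−2, −1], [1, 1]] with P⁻¹ = [[−1, −1], [1, 2]], and T = P·diag(3, 1)·P⁻¹.
Then T^3 = P·diag(27, 1)·P⁻¹ = [[−54, −1], [27, 1]] · [[−1, −1], [1, 2]] = [[53, 52], [−26, −25]].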